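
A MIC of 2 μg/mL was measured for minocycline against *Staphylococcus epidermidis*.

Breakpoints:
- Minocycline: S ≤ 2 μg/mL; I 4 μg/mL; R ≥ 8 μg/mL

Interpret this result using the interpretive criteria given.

S

Minocycline 2 μg/mL: ≤ 2 μg/mL — S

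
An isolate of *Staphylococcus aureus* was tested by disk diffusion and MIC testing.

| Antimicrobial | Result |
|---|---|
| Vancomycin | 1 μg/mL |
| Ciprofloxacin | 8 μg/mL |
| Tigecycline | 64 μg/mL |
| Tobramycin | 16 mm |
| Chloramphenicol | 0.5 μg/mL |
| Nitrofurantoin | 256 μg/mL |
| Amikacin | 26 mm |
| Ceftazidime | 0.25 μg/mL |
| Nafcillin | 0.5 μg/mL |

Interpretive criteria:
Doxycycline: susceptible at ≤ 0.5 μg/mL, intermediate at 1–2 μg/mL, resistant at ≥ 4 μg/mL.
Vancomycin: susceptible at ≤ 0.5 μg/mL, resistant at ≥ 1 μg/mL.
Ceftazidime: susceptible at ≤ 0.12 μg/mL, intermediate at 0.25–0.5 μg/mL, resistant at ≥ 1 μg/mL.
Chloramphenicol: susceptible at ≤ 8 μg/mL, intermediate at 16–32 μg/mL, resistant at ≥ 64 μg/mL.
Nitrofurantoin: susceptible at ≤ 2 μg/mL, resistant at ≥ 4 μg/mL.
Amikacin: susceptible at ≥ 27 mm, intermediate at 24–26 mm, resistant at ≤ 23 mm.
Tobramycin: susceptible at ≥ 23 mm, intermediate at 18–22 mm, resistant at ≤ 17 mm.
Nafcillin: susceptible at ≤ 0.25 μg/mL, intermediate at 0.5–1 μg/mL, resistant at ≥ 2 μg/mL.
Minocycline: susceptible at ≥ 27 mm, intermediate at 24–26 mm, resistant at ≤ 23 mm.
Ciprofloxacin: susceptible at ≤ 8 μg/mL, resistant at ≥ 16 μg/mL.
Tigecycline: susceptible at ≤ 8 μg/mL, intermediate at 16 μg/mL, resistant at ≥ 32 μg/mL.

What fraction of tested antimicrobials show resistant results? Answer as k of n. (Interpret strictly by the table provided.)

Vancomycin (1 μg/mL) ≥ 1 μg/mL ⇒ Resistant
Ciprofloxacin 8 μg/mL: ≤ 8 μg/mL ⇒ Susceptible
Tigecycline 64 μg/mL: ≥ 32 μg/mL ⇒ resistant
Tobramycin 16 mm: ≤ 17 mm — R
Chloramphenicol 0.5 μg/mL: ≤ 8 μg/mL ⇒ susceptible
Nitrofurantoin 256 μg/mL: ≥ 4 μg/mL — Resistant
Amikacin 26 mm: in 24–26 mm — Intermediate
Ceftazidime: 0.25 μg/mL is in 0.25–0.5 μg/mL ⇒ Intermediate
Nafcillin (0.5 μg/mL) in 0.5–1 μg/mL — intermediate
Resistant: 4/9

4 of 9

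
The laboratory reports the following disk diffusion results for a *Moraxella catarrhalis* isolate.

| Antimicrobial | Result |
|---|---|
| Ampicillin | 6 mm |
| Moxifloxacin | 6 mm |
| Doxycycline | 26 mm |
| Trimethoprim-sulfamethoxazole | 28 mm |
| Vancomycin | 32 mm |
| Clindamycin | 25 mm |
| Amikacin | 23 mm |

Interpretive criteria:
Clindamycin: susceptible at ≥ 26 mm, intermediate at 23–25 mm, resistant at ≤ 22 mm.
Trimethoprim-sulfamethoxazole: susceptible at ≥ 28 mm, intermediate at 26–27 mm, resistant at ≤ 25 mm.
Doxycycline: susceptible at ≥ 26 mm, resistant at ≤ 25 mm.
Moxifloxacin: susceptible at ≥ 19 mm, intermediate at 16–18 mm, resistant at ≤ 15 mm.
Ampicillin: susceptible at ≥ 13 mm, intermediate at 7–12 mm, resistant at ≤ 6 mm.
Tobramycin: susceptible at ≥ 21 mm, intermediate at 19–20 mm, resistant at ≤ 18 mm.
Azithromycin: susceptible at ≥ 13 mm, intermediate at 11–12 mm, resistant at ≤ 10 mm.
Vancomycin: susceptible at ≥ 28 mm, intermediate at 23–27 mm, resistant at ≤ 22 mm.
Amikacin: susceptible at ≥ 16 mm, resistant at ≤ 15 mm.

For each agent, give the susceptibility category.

R, R, S, S, S, I, S

Ampicillin 6 mm: ≤ 6 mm → Resistant
Moxifloxacin: 6 mm is ≤ 15 mm — Resistant
Doxycycline (26 mm) ≥ 26 mm — susceptible
Trimethoprim-sulfamethoxazole (28 mm) ≥ 28 mm → susceptible
Vancomycin (32 mm) ≥ 28 mm ⇒ Susceptible
Clindamycin: 25 mm is in 23–25 mm ⇒ Intermediate
Amikacin: 23 mm is ≥ 16 mm → susceptible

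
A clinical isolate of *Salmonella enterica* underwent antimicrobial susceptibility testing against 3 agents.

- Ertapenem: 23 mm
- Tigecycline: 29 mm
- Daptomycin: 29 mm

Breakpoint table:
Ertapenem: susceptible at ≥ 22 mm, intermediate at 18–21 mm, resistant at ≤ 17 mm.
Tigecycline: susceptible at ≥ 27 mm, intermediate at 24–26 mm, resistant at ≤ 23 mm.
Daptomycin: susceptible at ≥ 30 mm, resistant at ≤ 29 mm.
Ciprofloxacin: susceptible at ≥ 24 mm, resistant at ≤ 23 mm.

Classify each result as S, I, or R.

S, S, R

Ertapenem 23 mm: ≥ 22 mm ⇒ Susceptible
Tigecycline 29 mm: ≥ 27 mm — Susceptible
Daptomycin 29 mm: ≤ 29 mm ⇒ Resistant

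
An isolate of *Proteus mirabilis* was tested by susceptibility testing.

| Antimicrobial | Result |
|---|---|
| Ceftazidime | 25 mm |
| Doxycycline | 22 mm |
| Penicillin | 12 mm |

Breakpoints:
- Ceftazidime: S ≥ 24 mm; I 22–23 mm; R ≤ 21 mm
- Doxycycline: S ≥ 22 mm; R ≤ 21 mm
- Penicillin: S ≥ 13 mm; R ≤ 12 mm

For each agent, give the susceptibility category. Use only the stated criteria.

Ceftazidime (25 mm) ≥ 24 mm → S
Doxycycline 22 mm: ≥ 22 mm ⇒ Susceptible
Penicillin (12 mm) ≤ 12 mm — Resistant

S, S, R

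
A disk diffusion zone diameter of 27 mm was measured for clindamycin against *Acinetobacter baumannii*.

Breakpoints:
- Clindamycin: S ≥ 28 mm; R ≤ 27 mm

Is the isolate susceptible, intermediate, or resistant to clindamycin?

Clindamycin: 27 mm is ≤ 27 mm ⇒ R

R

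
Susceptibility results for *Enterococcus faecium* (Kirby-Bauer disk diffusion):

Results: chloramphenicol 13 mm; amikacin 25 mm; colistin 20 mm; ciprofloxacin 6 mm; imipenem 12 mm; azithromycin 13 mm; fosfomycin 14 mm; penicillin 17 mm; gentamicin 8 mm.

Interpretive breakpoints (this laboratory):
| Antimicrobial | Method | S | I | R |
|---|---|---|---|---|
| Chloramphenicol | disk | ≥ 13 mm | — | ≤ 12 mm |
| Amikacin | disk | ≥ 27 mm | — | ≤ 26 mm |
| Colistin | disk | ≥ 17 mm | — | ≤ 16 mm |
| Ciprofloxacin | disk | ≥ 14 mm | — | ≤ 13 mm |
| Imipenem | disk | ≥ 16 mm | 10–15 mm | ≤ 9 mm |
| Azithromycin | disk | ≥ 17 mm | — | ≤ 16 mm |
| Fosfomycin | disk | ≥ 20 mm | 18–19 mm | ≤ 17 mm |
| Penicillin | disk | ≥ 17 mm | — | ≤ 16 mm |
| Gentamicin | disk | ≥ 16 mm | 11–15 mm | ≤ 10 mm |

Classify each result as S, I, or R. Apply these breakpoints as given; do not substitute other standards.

Chloramphenicol: 13 mm is ≥ 13 mm — Susceptible
Amikacin: 25 mm is ≤ 26 mm ⇒ resistant
Colistin 20 mm: ≥ 17 mm → susceptible
Ciprofloxacin 6 mm: ≤ 13 mm → R
Imipenem 12 mm: in 10–15 mm ⇒ Intermediate
Azithromycin 13 mm: ≤ 16 mm ⇒ resistant
Fosfomycin 14 mm: ≤ 17 mm — Resistant
Penicillin (17 mm) ≥ 17 mm → susceptible
Gentamicin 8 mm: ≤ 10 mm — resistant

S, R, S, R, I, R, R, S, R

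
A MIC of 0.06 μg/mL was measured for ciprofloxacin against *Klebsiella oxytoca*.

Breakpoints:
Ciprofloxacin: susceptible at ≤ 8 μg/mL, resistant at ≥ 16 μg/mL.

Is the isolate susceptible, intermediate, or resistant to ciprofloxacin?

Ciprofloxacin: 0.06 μg/mL is ≤ 8 μg/mL → Susceptible

S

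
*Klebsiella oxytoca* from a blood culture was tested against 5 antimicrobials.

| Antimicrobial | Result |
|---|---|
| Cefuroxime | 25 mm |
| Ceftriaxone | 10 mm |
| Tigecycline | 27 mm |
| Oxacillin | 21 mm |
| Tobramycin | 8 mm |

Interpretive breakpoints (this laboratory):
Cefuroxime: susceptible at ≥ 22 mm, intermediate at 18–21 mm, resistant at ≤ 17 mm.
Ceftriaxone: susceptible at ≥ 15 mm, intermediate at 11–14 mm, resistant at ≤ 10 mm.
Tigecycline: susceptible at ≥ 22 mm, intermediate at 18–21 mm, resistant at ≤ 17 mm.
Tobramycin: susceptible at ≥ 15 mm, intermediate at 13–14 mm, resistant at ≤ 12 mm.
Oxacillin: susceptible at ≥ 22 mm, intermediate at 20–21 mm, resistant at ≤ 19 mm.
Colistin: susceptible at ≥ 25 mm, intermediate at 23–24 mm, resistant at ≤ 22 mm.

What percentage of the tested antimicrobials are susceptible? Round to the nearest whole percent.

40%

Cefuroxime (25 mm) ≥ 22 mm → Susceptible
Ceftriaxone: 10 mm is ≤ 10 mm ⇒ resistant
Tigecycline: 27 mm is ≥ 22 mm — S
Oxacillin (21 mm) in 20–21 mm → intermediate
Tobramycin: 8 mm is ≤ 12 mm → R
Susceptible: 2/5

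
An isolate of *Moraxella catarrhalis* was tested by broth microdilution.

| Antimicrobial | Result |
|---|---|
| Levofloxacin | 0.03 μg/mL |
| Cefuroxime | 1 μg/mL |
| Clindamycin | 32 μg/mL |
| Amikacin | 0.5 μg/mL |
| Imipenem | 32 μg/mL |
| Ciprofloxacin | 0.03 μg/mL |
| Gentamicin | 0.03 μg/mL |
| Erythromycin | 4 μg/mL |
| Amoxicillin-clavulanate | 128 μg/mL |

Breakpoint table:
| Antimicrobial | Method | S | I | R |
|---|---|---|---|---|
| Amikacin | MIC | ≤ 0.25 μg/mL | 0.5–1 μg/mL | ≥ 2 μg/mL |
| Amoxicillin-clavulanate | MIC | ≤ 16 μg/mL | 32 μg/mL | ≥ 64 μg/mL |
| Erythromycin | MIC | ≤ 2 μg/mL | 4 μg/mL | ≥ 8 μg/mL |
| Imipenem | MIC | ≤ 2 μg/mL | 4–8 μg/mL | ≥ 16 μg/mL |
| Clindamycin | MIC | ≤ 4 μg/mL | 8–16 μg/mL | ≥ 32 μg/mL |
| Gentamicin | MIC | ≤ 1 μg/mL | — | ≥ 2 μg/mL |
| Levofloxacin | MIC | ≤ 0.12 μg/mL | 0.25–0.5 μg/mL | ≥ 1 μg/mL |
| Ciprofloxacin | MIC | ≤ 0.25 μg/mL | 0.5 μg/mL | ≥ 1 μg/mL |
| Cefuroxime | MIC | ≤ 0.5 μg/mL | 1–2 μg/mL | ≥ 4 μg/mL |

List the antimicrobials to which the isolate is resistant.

clindamycin, imipenem, amoxicillin-clavulanate

Levofloxacin (0.03 μg/mL) ≤ 0.12 μg/mL — susceptible
Cefuroxime: 1 μg/mL is in 1–2 μg/mL — Intermediate
Clindamycin: 32 μg/mL is ≥ 32 μg/mL ⇒ resistant
Amikacin: 0.5 μg/mL is in 0.5–1 μg/mL ⇒ I
Imipenem 32 μg/mL: ≥ 16 μg/mL ⇒ resistant
Ciprofloxacin 0.03 μg/mL: ≤ 0.25 μg/mL ⇒ S
Gentamicin: 0.03 μg/mL is ≤ 1 μg/mL — Susceptible
Erythromycin 4 μg/mL: = 4 μg/mL — intermediate
Amoxicillin-clavulanate (128 μg/mL) ≥ 64 μg/mL ⇒ R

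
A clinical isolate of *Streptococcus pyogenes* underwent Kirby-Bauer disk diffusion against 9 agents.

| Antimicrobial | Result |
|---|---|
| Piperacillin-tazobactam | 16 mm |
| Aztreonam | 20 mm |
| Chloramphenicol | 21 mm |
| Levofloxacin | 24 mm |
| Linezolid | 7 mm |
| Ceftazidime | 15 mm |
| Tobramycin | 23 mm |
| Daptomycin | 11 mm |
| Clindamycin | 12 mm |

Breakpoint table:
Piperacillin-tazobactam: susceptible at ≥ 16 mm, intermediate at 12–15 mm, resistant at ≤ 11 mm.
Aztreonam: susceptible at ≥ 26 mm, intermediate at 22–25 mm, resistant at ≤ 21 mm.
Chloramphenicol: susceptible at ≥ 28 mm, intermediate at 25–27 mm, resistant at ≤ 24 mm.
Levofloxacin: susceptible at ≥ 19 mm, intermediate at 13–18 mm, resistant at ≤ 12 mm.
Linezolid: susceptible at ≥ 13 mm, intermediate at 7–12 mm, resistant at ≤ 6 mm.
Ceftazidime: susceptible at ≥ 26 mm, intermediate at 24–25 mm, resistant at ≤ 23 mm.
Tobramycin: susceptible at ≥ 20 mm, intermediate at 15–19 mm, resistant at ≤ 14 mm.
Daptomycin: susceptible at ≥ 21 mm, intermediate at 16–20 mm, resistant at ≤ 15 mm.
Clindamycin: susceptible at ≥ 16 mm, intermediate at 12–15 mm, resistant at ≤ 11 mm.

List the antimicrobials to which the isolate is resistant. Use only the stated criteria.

Piperacillin-tazobactam: 16 mm is ≥ 16 mm ⇒ S
Aztreonam 20 mm: ≤ 21 mm → resistant
Chloramphenicol: 21 mm is ≤ 24 mm → Resistant
Levofloxacin: 24 mm is ≥ 19 mm ⇒ Susceptible
Linezolid 7 mm: in 7–12 mm — intermediate
Ceftazidime: 15 mm is ≤ 23 mm — R
Tobramycin: 23 mm is ≥ 20 mm — susceptible
Daptomycin (11 mm) ≤ 15 mm ⇒ R
Clindamycin 12 mm: in 12–15 mm ⇒ intermediate

aztreonam, chloramphenicol, ceftazidime, daptomycin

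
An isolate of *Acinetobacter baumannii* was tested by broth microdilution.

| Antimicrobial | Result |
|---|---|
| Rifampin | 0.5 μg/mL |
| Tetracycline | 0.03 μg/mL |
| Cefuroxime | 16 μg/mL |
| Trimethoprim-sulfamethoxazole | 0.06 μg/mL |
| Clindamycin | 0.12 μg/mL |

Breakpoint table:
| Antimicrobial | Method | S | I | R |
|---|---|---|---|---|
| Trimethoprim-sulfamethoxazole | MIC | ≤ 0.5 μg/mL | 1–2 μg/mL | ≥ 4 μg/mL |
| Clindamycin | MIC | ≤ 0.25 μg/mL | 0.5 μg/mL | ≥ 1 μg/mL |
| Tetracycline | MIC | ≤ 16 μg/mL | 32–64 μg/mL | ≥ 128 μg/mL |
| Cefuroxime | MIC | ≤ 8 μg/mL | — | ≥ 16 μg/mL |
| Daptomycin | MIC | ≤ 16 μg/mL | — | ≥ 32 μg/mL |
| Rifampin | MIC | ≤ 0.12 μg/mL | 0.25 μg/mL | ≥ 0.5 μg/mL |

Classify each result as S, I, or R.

Rifampin: 0.5 μg/mL is ≥ 0.5 μg/mL → Resistant
Tetracycline 0.03 μg/mL: ≤ 16 μg/mL — S
Cefuroxime: 16 μg/mL is ≥ 16 μg/mL → resistant
Trimethoprim-sulfamethoxazole 0.06 μg/mL: ≤ 0.5 μg/mL — susceptible
Clindamycin (0.12 μg/mL) ≤ 0.25 μg/mL → S

R, S, R, S, S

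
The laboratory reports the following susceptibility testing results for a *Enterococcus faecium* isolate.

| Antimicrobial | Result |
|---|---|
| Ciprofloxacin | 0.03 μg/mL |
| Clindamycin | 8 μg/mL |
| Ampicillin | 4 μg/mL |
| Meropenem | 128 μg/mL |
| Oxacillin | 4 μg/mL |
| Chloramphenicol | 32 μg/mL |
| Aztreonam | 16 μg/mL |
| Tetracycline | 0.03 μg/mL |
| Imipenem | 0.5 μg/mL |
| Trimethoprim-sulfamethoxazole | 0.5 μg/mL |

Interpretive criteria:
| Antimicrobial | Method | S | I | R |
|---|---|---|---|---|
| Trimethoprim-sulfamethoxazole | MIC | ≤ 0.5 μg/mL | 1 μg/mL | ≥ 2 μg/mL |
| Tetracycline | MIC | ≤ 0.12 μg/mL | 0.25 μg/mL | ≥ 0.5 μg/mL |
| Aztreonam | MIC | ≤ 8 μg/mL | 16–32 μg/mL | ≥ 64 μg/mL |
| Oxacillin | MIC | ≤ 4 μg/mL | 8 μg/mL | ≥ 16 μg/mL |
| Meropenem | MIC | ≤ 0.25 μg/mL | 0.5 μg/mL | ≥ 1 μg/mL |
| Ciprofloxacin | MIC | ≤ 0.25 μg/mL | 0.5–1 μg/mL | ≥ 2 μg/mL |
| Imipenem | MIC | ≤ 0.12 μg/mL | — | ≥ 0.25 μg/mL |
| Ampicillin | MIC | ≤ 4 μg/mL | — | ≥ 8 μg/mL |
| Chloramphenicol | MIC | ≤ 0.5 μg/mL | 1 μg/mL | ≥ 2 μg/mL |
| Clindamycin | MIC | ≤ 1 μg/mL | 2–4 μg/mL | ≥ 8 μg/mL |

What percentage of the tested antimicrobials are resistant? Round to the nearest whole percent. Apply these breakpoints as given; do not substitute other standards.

Ciprofloxacin 0.03 μg/mL: ≤ 0.25 μg/mL → Susceptible
Clindamycin 8 μg/mL: ≥ 8 μg/mL ⇒ R
Ampicillin (4 μg/mL) ≤ 4 μg/mL → Susceptible
Meropenem (128 μg/mL) ≥ 1 μg/mL — Resistant
Oxacillin: 4 μg/mL is ≤ 4 μg/mL → S
Chloramphenicol (32 μg/mL) ≥ 2 μg/mL → R
Aztreonam: 16 μg/mL is in 16–32 μg/mL ⇒ I
Tetracycline (0.03 μg/mL) ≤ 0.12 μg/mL ⇒ susceptible
Imipenem 0.5 μg/mL: ≥ 0.25 μg/mL — Resistant
Trimethoprim-sulfamethoxazole 0.5 μg/mL: ≤ 0.5 μg/mL ⇒ Susceptible
Resistant: 4/10

40%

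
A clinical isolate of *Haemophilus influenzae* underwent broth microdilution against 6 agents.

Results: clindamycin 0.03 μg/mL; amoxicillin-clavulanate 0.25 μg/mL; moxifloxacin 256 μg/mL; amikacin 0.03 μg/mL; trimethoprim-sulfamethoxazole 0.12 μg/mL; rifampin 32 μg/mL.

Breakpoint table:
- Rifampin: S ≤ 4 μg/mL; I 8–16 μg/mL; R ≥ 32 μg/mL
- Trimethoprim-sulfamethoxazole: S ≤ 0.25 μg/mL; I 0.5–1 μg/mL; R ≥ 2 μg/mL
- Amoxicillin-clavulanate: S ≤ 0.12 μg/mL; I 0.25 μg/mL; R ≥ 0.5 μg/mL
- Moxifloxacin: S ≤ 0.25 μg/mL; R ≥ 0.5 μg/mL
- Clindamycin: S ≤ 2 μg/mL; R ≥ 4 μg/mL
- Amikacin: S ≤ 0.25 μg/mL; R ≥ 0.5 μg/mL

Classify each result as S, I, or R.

S, I, R, S, S, R

Clindamycin 0.03 μg/mL: ≤ 2 μg/mL — Susceptible
Amoxicillin-clavulanate 0.25 μg/mL: = 0.25 μg/mL → intermediate
Moxifloxacin: 256 μg/mL is ≥ 0.5 μg/mL — Resistant
Amikacin 0.03 μg/mL: ≤ 0.25 μg/mL → S
Trimethoprim-sulfamethoxazole (0.12 μg/mL) ≤ 0.25 μg/mL ⇒ Susceptible
Rifampin: 32 μg/mL is ≥ 32 μg/mL — R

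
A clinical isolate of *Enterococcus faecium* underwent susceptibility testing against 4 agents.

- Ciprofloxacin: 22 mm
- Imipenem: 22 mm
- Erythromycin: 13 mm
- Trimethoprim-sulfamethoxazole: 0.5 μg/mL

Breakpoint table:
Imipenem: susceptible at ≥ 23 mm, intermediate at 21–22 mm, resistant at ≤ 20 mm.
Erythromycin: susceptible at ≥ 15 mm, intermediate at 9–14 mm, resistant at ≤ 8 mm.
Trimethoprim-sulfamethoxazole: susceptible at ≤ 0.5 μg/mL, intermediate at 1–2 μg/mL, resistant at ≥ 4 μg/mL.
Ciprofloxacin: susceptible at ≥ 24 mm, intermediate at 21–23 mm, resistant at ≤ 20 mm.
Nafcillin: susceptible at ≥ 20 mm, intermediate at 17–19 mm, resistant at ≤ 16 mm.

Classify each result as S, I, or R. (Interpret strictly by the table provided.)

Ciprofloxacin 22 mm: in 21–23 mm → I
Imipenem (22 mm) in 21–22 mm → I
Erythromycin (13 mm) in 9–14 mm ⇒ intermediate
Trimethoprim-sulfamethoxazole: 0.5 μg/mL is ≤ 0.5 μg/mL → Susceptible

I, I, I, S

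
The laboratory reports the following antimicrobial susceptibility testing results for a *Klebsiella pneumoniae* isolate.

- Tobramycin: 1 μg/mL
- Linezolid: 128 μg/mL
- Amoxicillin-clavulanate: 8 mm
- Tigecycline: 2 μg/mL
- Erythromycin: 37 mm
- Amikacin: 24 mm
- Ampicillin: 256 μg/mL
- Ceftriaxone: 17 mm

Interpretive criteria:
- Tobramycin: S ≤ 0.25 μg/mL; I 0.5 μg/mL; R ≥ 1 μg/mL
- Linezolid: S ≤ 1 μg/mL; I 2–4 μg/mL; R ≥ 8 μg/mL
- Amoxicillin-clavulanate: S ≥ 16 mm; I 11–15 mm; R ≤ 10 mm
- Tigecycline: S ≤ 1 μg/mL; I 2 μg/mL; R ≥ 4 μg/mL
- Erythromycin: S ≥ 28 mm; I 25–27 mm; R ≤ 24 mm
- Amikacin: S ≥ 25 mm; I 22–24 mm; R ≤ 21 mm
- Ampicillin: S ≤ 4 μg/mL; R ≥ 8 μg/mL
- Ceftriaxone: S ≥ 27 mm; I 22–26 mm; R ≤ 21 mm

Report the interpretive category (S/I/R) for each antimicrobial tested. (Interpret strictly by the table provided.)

Tobramycin: 1 μg/mL is ≥ 1 μg/mL ⇒ Resistant
Linezolid (128 μg/mL) ≥ 8 μg/mL — resistant
Amoxicillin-clavulanate 8 mm: ≤ 10 mm ⇒ Resistant
Tigecycline (2 μg/mL) = 2 μg/mL → intermediate
Erythromycin 37 mm: ≥ 28 mm — Susceptible
Amikacin 24 mm: in 22–24 mm — Intermediate
Ampicillin (256 μg/mL) ≥ 8 μg/mL → resistant
Ceftriaxone (17 mm) ≤ 21 mm ⇒ resistant

R, R, R, I, S, I, R, R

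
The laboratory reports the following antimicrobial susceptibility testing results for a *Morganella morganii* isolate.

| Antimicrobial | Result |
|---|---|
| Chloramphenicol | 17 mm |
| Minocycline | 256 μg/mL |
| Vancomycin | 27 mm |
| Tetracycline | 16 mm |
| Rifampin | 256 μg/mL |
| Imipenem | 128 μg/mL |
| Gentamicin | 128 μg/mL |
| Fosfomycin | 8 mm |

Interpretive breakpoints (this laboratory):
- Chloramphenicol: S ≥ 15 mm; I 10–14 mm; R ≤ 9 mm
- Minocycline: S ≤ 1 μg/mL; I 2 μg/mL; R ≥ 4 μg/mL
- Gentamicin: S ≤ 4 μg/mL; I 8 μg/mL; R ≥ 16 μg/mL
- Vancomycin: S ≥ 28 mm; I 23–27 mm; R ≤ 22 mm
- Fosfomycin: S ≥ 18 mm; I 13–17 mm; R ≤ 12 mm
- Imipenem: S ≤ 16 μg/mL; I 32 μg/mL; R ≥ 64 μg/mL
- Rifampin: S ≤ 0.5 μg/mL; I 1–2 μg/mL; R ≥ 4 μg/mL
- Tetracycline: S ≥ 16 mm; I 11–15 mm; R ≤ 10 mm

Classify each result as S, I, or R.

Chloramphenicol: 17 mm is ≥ 15 mm → susceptible
Minocycline: 256 μg/mL is ≥ 4 μg/mL — resistant
Vancomycin 27 mm: in 23–27 mm ⇒ intermediate
Tetracycline: 16 mm is ≥ 16 mm — S
Rifampin 256 μg/mL: ≥ 4 μg/mL ⇒ resistant
Imipenem (128 μg/mL) ≥ 64 μg/mL — Resistant
Gentamicin: 128 μg/mL is ≥ 16 μg/mL → Resistant
Fosfomycin 8 mm: ≤ 12 mm → R

S, R, I, S, R, R, R, R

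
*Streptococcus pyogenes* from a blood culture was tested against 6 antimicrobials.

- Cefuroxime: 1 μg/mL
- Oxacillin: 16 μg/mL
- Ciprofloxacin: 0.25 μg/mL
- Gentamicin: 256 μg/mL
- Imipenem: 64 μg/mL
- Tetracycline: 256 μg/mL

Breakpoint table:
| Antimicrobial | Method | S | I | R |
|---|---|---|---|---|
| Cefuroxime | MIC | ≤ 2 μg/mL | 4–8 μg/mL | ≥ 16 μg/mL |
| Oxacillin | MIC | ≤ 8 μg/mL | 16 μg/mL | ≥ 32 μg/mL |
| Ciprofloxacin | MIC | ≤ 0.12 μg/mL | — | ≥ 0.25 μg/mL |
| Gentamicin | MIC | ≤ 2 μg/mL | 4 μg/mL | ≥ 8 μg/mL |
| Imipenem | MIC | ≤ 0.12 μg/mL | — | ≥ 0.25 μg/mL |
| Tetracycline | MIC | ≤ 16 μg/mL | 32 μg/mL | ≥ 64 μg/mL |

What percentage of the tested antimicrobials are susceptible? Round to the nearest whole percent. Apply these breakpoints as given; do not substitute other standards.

Cefuroxime 1 μg/mL: ≤ 2 μg/mL → S
Oxacillin (16 μg/mL) = 16 μg/mL — I
Ciprofloxacin (0.25 μg/mL) ≥ 0.25 μg/mL — resistant
Gentamicin 256 μg/mL: ≥ 8 μg/mL ⇒ Resistant
Imipenem 64 μg/mL: ≥ 0.25 μg/mL ⇒ R
Tetracycline 256 μg/mL: ≥ 64 μg/mL — R
Susceptible: 1/6

17%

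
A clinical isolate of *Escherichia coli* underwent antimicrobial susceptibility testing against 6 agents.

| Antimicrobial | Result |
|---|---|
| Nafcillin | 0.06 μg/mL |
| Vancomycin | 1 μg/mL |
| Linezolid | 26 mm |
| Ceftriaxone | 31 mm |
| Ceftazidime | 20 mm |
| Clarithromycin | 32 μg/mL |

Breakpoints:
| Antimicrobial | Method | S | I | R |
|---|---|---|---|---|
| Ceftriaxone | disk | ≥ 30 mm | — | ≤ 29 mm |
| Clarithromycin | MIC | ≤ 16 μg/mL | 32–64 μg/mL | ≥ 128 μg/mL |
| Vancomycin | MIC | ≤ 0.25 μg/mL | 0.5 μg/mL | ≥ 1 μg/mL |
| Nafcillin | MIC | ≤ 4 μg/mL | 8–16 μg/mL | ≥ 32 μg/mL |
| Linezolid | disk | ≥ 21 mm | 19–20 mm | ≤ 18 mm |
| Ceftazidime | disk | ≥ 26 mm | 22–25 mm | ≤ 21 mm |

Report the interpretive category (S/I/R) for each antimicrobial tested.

Nafcillin 0.06 μg/mL: ≤ 4 μg/mL ⇒ susceptible
Vancomycin (1 μg/mL) ≥ 1 μg/mL → Resistant
Linezolid 26 mm: ≥ 21 mm — Susceptible
Ceftriaxone (31 mm) ≥ 30 mm → Susceptible
Ceftazidime: 20 mm is ≤ 21 mm ⇒ resistant
Clarithromycin (32 μg/mL) in 32–64 μg/mL → Intermediate

S, R, S, S, R, I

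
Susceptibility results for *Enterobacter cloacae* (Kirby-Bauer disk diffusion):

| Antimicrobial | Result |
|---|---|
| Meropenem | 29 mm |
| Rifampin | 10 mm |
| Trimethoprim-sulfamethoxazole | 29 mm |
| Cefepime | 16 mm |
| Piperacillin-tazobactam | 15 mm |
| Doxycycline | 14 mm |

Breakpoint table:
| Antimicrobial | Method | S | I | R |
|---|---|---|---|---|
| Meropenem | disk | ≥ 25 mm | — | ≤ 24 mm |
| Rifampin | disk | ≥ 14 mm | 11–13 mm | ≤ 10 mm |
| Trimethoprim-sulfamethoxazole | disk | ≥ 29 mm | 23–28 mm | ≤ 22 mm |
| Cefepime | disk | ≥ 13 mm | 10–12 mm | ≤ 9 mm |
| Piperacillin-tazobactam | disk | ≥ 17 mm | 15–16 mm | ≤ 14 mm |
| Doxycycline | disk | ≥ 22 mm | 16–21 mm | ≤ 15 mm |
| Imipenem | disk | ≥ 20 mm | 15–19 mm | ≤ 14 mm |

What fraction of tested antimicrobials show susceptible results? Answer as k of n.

3 of 6

Meropenem (29 mm) ≥ 25 mm — S
Rifampin 10 mm: ≤ 10 mm ⇒ Resistant
Trimethoprim-sulfamethoxazole 29 mm: ≥ 29 mm → S
Cefepime (16 mm) ≥ 13 mm → Susceptible
Piperacillin-tazobactam 15 mm: in 15–16 mm ⇒ intermediate
Doxycycline: 14 mm is ≤ 15 mm ⇒ resistant
Susceptible: 3/6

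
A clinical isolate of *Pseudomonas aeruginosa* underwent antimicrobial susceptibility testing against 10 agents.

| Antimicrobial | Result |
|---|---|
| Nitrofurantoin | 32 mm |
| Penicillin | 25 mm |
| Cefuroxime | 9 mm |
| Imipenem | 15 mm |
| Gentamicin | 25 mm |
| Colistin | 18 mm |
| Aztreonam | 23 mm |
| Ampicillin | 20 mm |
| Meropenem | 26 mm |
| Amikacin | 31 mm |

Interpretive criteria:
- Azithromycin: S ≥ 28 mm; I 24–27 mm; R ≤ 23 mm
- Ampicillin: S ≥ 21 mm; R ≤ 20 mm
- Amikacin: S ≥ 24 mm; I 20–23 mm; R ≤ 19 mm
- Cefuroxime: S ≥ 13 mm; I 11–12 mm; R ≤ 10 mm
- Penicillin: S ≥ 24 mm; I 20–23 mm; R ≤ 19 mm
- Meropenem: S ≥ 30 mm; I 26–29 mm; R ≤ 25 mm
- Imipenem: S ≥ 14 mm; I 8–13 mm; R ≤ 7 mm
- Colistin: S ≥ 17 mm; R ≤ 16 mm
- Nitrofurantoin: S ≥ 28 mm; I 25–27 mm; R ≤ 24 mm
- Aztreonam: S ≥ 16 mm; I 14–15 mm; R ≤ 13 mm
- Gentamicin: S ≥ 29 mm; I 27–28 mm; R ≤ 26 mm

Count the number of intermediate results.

1

Nitrofurantoin: 32 mm is ≥ 28 mm → S
Penicillin (25 mm) ≥ 24 mm — S
Cefuroxime (9 mm) ≤ 10 mm → Resistant
Imipenem (15 mm) ≥ 14 mm ⇒ susceptible
Gentamicin (25 mm) ≤ 26 mm — R
Colistin 18 mm: ≥ 17 mm ⇒ susceptible
Aztreonam: 23 mm is ≥ 16 mm → susceptible
Ampicillin 20 mm: ≤ 20 mm — resistant
Meropenem: 26 mm is in 26–29 mm → Intermediate
Amikacin: 31 mm is ≥ 24 mm — S
Intermediate: 1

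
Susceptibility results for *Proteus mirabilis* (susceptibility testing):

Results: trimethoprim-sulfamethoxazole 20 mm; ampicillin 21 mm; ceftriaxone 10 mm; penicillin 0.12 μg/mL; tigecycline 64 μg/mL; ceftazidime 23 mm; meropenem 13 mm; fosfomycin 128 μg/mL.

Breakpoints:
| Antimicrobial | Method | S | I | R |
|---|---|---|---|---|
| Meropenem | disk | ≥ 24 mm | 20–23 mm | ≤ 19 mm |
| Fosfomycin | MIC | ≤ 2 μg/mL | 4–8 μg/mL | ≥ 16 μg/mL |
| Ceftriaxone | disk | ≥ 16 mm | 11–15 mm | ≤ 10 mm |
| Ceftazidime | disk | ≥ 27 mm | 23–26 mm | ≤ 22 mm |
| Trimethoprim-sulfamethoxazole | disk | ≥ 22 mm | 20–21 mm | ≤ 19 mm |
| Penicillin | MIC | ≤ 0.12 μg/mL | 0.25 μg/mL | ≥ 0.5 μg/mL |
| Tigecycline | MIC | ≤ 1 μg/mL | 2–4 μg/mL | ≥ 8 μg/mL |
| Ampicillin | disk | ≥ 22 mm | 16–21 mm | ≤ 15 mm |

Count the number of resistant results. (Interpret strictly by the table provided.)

Trimethoprim-sulfamethoxazole (20 mm) in 20–21 mm → intermediate
Ampicillin 21 mm: in 16–21 mm — I
Ceftriaxone: 10 mm is ≤ 10 mm ⇒ R
Penicillin 0.12 μg/mL: ≤ 0.12 μg/mL → susceptible
Tigecycline 64 μg/mL: ≥ 8 μg/mL ⇒ resistant
Ceftazidime (23 mm) in 23–26 mm ⇒ Intermediate
Meropenem (13 mm) ≤ 19 mm ⇒ R
Fosfomycin: 128 μg/mL is ≥ 16 μg/mL ⇒ R
Resistant: 4

4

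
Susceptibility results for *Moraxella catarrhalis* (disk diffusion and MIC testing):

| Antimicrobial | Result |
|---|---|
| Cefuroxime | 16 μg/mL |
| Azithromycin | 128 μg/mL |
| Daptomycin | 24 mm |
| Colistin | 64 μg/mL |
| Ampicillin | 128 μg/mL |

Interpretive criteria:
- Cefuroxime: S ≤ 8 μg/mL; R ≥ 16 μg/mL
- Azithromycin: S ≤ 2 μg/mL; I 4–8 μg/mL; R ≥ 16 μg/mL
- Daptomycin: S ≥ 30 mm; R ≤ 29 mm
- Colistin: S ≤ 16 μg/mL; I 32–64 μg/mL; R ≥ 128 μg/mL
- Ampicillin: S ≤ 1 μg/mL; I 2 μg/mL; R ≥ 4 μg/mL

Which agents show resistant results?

Cefuroxime (16 μg/mL) ≥ 16 μg/mL ⇒ Resistant
Azithromycin (128 μg/mL) ≥ 16 μg/mL — resistant
Daptomycin: 24 mm is ≤ 29 mm → R
Colistin 64 μg/mL: in 32–64 μg/mL ⇒ Intermediate
Ampicillin (128 μg/mL) ≥ 4 μg/mL ⇒ Resistant

cefuroxime, azithromycin, daptomycin, ampicillin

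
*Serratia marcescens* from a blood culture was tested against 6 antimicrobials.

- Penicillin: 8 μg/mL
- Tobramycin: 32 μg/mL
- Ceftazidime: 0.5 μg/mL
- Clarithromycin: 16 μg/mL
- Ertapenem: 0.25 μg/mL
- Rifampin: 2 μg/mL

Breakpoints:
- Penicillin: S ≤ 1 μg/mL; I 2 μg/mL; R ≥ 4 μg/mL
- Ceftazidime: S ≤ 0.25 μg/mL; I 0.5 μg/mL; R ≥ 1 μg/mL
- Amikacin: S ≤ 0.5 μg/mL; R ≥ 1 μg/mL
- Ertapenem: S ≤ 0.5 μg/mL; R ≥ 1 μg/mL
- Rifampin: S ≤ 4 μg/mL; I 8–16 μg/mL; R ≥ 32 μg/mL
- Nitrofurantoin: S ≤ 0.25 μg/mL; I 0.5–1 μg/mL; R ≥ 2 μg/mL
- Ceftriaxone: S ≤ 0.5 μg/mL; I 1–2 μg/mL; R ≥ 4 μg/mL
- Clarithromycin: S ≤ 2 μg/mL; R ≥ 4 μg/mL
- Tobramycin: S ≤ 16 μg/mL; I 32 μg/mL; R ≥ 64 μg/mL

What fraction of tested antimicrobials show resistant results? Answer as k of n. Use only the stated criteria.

2 of 6

Penicillin: 8 μg/mL is ≥ 4 μg/mL → R
Tobramycin (32 μg/mL) = 32 μg/mL → Intermediate
Ceftazidime (0.5 μg/mL) = 0.5 μg/mL → Intermediate
Clarithromycin: 16 μg/mL is ≥ 4 μg/mL ⇒ Resistant
Ertapenem 0.25 μg/mL: ≤ 0.5 μg/mL → susceptible
Rifampin: 2 μg/mL is ≤ 4 μg/mL ⇒ S
Resistant: 2/6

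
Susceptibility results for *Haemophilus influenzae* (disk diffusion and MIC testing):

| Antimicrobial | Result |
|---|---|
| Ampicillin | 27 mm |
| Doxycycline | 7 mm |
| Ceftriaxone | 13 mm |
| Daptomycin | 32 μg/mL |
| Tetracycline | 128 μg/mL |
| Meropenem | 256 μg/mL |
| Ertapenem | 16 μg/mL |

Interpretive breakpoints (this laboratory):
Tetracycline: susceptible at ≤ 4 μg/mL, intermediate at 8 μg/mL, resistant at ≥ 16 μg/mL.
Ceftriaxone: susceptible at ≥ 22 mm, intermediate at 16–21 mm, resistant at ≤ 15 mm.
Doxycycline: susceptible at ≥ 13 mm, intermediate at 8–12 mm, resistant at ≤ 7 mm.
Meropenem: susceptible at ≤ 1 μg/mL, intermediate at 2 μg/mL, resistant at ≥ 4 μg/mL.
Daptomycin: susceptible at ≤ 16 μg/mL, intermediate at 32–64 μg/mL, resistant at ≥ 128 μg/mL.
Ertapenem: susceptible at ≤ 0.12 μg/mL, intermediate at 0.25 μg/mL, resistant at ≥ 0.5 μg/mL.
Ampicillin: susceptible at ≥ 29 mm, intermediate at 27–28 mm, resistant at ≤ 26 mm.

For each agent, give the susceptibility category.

I, R, R, I, R, R, R

Ampicillin: 27 mm is in 27–28 mm — I
Doxycycline (7 mm) ≤ 7 mm ⇒ Resistant
Ceftriaxone 13 mm: ≤ 15 mm ⇒ R
Daptomycin (32 μg/mL) in 32–64 μg/mL → I
Tetracycline 128 μg/mL: ≥ 16 μg/mL → R
Meropenem: 256 μg/mL is ≥ 4 μg/mL — Resistant
Ertapenem 16 μg/mL: ≥ 0.5 μg/mL → Resistant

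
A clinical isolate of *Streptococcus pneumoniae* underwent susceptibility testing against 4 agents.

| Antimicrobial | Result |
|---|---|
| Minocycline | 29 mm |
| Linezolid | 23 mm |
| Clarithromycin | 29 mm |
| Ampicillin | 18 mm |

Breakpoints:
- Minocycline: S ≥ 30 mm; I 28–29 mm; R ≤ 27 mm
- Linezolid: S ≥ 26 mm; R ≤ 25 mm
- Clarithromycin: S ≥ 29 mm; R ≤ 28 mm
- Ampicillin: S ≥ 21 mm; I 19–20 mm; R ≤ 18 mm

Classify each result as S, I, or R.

Minocycline: 29 mm is in 28–29 mm → Intermediate
Linezolid (23 mm) ≤ 25 mm ⇒ R
Clarithromycin 29 mm: ≥ 29 mm ⇒ S
Ampicillin 18 mm: ≤ 18 mm ⇒ R

I, R, S, R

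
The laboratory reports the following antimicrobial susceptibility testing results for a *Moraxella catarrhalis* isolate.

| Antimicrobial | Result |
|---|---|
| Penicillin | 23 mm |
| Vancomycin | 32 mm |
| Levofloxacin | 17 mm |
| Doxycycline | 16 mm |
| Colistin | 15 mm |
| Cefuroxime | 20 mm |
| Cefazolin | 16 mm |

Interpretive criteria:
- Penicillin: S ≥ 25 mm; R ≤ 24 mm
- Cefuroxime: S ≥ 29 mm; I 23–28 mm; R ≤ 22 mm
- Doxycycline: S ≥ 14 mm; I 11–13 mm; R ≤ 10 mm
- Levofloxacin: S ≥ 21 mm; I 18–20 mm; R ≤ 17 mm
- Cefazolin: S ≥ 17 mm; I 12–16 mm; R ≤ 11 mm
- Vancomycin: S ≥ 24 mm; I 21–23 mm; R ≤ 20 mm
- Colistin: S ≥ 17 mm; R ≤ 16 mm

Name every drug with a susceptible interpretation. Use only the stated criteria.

vancomycin, doxycycline

Penicillin 23 mm: ≤ 24 mm — R
Vancomycin 32 mm: ≥ 24 mm → susceptible
Levofloxacin (17 mm) ≤ 17 mm ⇒ R
Doxycycline (16 mm) ≥ 14 mm → susceptible
Colistin (15 mm) ≤ 16 mm → R
Cefuroxime (20 mm) ≤ 22 mm → Resistant
Cefazolin 16 mm: in 12–16 mm ⇒ Intermediate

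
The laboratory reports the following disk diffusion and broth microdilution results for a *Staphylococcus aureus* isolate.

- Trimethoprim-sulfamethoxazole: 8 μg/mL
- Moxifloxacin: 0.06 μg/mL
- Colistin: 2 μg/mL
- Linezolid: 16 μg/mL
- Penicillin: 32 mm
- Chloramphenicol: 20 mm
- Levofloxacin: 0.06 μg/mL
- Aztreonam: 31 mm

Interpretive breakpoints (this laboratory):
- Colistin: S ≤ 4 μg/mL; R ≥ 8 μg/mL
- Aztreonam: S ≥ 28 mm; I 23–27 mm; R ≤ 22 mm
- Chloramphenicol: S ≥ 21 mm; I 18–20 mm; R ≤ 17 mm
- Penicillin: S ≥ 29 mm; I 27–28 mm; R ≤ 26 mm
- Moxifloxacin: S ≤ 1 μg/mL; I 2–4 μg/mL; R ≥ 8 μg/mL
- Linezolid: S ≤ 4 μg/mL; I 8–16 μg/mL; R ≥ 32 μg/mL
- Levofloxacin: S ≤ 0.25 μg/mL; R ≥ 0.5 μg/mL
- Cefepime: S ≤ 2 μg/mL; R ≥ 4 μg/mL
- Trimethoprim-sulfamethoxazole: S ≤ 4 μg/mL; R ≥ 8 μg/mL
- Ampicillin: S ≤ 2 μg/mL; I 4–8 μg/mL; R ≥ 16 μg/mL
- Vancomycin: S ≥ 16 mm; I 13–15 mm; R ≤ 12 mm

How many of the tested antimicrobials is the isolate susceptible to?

5

Trimethoprim-sulfamethoxazole (8 μg/mL) ≥ 8 μg/mL — Resistant
Moxifloxacin: 0.06 μg/mL is ≤ 1 μg/mL — S
Colistin 2 μg/mL: ≤ 4 μg/mL ⇒ S
Linezolid 16 μg/mL: in 8–16 μg/mL → Intermediate
Penicillin (32 mm) ≥ 29 mm ⇒ susceptible
Chloramphenicol (20 mm) in 18–20 mm ⇒ intermediate
Levofloxacin (0.06 μg/mL) ≤ 0.25 μg/mL ⇒ susceptible
Aztreonam: 31 mm is ≥ 28 mm ⇒ susceptible
Susceptible: 5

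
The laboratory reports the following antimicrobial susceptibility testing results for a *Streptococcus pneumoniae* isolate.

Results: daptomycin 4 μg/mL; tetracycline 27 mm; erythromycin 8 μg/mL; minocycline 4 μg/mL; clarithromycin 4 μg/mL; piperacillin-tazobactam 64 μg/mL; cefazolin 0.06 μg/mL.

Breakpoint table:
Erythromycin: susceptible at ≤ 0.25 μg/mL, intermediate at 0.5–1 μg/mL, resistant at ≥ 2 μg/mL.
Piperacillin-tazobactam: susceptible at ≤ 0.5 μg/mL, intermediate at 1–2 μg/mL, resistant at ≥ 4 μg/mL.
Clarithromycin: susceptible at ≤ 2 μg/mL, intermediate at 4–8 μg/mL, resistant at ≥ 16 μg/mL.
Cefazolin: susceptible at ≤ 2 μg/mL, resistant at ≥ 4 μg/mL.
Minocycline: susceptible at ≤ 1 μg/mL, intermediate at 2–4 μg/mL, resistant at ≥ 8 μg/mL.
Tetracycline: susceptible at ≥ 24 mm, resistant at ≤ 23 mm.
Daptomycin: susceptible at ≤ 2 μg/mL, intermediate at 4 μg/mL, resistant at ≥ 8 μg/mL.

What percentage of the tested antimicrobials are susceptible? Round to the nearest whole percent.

Daptomycin 4 μg/mL: = 4 μg/mL ⇒ intermediate
Tetracycline 27 mm: ≥ 24 mm — susceptible
Erythromycin 8 μg/mL: ≥ 2 μg/mL → R
Minocycline 4 μg/mL: in 2–4 μg/mL → Intermediate
Clarithromycin (4 μg/mL) in 4–8 μg/mL ⇒ intermediate
Piperacillin-tazobactam 64 μg/mL: ≥ 4 μg/mL — resistant
Cefazolin 0.06 μg/mL: ≤ 2 μg/mL ⇒ Susceptible
Susceptible: 2/7

29%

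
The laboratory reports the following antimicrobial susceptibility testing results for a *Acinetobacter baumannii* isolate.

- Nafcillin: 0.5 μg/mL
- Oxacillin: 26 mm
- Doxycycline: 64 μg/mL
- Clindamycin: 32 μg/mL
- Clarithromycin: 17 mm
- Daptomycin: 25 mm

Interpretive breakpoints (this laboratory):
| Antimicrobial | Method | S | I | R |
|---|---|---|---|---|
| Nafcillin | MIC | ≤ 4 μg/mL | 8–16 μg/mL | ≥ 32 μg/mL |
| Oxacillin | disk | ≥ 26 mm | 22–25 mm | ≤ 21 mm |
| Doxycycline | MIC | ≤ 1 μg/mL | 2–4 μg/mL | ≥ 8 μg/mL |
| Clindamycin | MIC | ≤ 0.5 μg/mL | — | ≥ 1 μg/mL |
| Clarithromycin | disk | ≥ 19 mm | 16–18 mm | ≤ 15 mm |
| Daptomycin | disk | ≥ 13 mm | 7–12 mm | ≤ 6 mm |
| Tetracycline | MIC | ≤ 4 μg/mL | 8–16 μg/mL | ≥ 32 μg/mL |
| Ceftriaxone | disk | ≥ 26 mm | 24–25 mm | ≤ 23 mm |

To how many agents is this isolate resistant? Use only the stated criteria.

Nafcillin: 0.5 μg/mL is ≤ 4 μg/mL ⇒ S
Oxacillin: 26 mm is ≥ 26 mm → S
Doxycycline 64 μg/mL: ≥ 8 μg/mL → resistant
Clindamycin (32 μg/mL) ≥ 1 μg/mL → resistant
Clarithromycin 17 mm: in 16–18 mm ⇒ intermediate
Daptomycin 25 mm: ≥ 13 mm ⇒ Susceptible
Resistant: 2

2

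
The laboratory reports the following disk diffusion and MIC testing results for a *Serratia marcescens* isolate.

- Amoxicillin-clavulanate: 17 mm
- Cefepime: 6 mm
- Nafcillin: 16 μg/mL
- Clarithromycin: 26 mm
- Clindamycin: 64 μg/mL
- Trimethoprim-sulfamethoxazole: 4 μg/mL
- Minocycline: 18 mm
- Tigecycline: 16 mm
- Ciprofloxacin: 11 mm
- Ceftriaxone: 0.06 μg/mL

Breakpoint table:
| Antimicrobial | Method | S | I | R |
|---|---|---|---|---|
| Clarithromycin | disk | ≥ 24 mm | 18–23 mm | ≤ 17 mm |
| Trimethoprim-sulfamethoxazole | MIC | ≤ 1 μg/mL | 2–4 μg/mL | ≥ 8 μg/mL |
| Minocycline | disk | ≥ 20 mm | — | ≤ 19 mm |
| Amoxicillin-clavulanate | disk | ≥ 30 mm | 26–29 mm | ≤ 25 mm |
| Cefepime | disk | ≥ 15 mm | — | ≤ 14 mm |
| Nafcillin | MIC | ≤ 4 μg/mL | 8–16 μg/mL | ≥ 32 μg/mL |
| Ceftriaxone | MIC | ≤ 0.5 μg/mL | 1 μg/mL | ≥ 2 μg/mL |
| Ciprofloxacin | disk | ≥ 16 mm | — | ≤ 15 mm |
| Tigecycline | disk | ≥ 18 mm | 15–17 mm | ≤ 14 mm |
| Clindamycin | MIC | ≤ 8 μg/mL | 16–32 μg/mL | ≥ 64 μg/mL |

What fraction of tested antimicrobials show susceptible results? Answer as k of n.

Amoxicillin-clavulanate: 17 mm is ≤ 25 mm ⇒ R
Cefepime (6 mm) ≤ 14 mm ⇒ R
Nafcillin: 16 μg/mL is in 8–16 μg/mL ⇒ Intermediate
Clarithromycin: 26 mm is ≥ 24 mm → Susceptible
Clindamycin: 64 μg/mL is ≥ 64 μg/mL ⇒ resistant
Trimethoprim-sulfamethoxazole 4 μg/mL: in 2–4 μg/mL — intermediate
Minocycline: 18 mm is ≤ 19 mm ⇒ R
Tigecycline 16 mm: in 15–17 mm — Intermediate
Ciprofloxacin 11 mm: ≤ 15 mm ⇒ Resistant
Ceftriaxone 0.06 μg/mL: ≤ 0.5 μg/mL → Susceptible
Susceptible: 2/10

2 of 10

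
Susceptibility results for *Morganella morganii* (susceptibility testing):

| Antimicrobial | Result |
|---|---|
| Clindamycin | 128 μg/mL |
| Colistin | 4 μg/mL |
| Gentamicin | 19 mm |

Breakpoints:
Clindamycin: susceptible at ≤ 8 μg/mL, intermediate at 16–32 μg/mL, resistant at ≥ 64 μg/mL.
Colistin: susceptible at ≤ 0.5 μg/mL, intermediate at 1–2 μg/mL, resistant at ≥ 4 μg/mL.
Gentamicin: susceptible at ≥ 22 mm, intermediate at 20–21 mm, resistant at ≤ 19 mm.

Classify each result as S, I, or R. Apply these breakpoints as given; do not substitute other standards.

Clindamycin: 128 μg/mL is ≥ 64 μg/mL ⇒ resistant
Colistin 4 μg/mL: ≥ 4 μg/mL → resistant
Gentamicin (19 mm) ≤ 19 mm ⇒ resistant

R, R, R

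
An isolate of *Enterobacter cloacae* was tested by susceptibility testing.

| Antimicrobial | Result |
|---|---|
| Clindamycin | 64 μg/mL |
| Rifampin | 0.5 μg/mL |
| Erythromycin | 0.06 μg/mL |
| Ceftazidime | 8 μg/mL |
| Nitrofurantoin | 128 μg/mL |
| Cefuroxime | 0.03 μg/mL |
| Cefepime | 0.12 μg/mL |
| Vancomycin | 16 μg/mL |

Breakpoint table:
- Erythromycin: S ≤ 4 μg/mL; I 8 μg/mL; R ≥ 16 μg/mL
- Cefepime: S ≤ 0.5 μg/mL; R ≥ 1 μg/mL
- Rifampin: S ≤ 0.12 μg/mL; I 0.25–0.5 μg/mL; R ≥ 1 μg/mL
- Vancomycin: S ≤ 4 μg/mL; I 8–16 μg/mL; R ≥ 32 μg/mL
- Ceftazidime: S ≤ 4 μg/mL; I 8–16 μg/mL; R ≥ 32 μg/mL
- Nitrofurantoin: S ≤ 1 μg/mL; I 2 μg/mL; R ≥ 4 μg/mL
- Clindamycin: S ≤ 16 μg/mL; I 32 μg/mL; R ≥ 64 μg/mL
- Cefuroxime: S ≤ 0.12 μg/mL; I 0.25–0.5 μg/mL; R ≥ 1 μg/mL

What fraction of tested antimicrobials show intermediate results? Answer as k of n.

Clindamycin: 64 μg/mL is ≥ 64 μg/mL ⇒ R
Rifampin 0.5 μg/mL: in 0.25–0.5 μg/mL ⇒ Intermediate
Erythromycin: 0.06 μg/mL is ≤ 4 μg/mL → susceptible
Ceftazidime: 8 μg/mL is in 8–16 μg/mL → I
Nitrofurantoin: 128 μg/mL is ≥ 4 μg/mL → resistant
Cefuroxime (0.03 μg/mL) ≤ 0.12 μg/mL — susceptible
Cefepime: 0.12 μg/mL is ≤ 0.5 μg/mL — susceptible
Vancomycin: 16 μg/mL is in 8–16 μg/mL — I
Intermediate: 3/8

3 of 8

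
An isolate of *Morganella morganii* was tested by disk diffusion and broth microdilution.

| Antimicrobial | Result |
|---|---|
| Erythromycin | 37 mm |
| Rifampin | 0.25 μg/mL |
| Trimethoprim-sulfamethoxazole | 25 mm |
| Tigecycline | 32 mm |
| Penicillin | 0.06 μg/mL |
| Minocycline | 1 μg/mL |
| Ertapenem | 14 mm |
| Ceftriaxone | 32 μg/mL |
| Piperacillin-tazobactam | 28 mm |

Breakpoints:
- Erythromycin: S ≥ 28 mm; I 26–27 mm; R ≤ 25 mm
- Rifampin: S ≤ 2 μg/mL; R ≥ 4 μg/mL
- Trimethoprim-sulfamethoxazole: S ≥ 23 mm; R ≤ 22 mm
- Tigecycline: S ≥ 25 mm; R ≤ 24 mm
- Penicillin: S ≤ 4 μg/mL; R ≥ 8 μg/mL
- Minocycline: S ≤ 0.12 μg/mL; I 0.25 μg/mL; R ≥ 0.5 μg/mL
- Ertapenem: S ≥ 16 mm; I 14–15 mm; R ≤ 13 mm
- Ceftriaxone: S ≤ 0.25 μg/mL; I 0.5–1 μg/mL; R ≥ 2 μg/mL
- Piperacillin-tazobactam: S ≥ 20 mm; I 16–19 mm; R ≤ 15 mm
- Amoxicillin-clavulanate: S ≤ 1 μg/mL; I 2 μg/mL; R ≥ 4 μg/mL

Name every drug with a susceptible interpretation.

erythromycin, rifampin, trimethoprim-sulfamethoxazole, tigecycline, penicillin, piperacillin-tazobactam

Erythromycin: 37 mm is ≥ 28 mm ⇒ S
Rifampin 0.25 μg/mL: ≤ 2 μg/mL → susceptible
Trimethoprim-sulfamethoxazole 25 mm: ≥ 23 mm ⇒ Susceptible
Tigecycline 32 mm: ≥ 25 mm → Susceptible
Penicillin 0.06 μg/mL: ≤ 4 μg/mL — Susceptible
Minocycline: 1 μg/mL is ≥ 0.5 μg/mL → R
Ertapenem: 14 mm is in 14–15 mm → Intermediate
Ceftriaxone 32 μg/mL: ≥ 2 μg/mL → resistant
Piperacillin-tazobactam: 28 mm is ≥ 20 mm → S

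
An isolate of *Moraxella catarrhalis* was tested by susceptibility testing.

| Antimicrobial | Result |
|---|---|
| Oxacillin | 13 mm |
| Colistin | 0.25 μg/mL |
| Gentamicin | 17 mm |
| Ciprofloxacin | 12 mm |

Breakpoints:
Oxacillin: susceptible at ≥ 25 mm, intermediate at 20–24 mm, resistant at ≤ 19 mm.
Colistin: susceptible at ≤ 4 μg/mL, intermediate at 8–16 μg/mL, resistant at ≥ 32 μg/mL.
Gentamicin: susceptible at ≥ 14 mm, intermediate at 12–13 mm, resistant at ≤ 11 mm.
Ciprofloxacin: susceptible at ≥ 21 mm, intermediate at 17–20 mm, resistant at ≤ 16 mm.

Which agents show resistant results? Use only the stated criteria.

Oxacillin 13 mm: ≤ 19 mm → resistant
Colistin 0.25 μg/mL: ≤ 4 μg/mL ⇒ S
Gentamicin: 17 mm is ≥ 14 mm — Susceptible
Ciprofloxacin (12 mm) ≤ 16 mm ⇒ R

oxacillin, ciprofloxacin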